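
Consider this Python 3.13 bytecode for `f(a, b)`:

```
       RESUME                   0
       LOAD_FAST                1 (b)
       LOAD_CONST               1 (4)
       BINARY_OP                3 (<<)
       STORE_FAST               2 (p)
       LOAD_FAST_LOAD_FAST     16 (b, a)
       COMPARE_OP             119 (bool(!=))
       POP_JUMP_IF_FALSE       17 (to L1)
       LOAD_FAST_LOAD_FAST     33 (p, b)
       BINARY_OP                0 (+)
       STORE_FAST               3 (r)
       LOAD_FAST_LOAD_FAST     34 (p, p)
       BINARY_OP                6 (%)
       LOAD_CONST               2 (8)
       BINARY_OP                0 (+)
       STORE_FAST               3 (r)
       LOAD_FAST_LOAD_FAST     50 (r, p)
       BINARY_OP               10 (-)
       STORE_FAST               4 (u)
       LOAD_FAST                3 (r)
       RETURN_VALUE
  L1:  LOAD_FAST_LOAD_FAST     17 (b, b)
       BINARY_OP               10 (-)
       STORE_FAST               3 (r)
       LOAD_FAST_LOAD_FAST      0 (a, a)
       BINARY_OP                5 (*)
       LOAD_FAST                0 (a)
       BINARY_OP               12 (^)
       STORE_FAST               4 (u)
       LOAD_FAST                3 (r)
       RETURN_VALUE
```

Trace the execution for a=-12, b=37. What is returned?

LOAD_FAST b → push 37. Stack: [37]
LOAD_CONST → push 4. Stack: [37, 4]
BINARY_OP << → 37 << 4 = 592. Stack: [592]
STORE_FAST p → p=592. Stack: []
LOAD_FAST_LOAD_FAST b,a → push 37,-12. Stack: [37, -12]
COMPARE_OP bool(!=) → 37 vs -12 = True. Stack: [True]
POP_JUMP_IF_FALSE → pop True; no jump. Stack: []
LOAD_FAST_LOAD_FAST p,b → push 592,37. Stack: [592, 37]
BINARY_OP + → 592 + 37 = 629. Stack: [629]
STORE_FAST r → r=629. Stack: []
LOAD_FAST_LOAD_FAST p,p → push 592,592. Stack: [592, 592]
BINARY_OP % → 592 % 592 = 0. Stack: [0]
LOAD_CONST → push 8. Stack: [0, 8]
BINARY_OP + → 0 + 8 = 8. Stack: [8]
STORE_FAST r → r=8. Stack: []
LOAD_FAST_LOAD_FAST r,p → push 8,592. Stack: [8, 592]
BINARY_OP - → 8 - 592 = -584. Stack: [-584]
STORE_FAST u → u=-584. Stack: []
LOAD_FAST r → push 8. Stack: [8]
RETURN_VALUE → return 8.

8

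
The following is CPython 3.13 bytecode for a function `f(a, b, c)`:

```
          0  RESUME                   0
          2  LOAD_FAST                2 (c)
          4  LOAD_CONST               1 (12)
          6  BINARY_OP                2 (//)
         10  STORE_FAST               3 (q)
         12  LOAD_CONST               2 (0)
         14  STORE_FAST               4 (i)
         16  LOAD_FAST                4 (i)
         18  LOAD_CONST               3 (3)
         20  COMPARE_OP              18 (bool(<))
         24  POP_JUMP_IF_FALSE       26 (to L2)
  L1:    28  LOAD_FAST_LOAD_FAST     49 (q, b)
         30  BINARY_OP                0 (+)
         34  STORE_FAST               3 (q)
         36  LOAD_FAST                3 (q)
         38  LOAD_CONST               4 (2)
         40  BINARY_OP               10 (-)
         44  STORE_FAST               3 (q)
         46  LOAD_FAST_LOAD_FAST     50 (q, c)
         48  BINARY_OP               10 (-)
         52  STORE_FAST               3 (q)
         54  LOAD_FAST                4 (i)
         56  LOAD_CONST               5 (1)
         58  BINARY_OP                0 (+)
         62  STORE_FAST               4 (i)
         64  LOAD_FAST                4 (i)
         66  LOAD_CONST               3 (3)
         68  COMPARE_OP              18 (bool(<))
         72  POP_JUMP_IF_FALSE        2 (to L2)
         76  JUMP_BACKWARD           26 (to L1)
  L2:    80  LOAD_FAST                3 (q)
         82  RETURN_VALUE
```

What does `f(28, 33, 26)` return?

LOAD_FAST c → push 26. Stack: [26]
LOAD_CONST → push 12. Stack: [26, 12]
BINARY_OP // → 26 // 12 = 2. Stack: [2]
STORE_FAST q → q=2. Stack: []
LOAD_CONST → push 0. Stack: [0]
STORE_FAST i → i=0. Stack: []
LOAD_FAST i → push 0. Stack: [0]
LOAD_CONST → push 3. Stack: [0, 3]
COMPARE_OP bool(<) → 0 vs 3 = True. Stack: [True]
POP_JUMP_IF_FALSE → pop True; no jump. Stack: []
LOAD_FAST_LOAD_FAST q,b → push 2,33. Stack: [2, 33]
BINARY_OP + → 2 + 33 = 35. Stack: [35]
STORE_FAST q → q=35. Stack: []
LOAD_FAST q → push 35. Stack: [35]
LOAD_CONST → push 2. Stack: [35, 2]
BINARY_OP - → 35 - 2 = 33. Stack: [33]
STORE_FAST q → q=33. Stack: []
LOAD_FAST_LOAD_FAST q,c → push 33,26. Stack: [33, 26]
BINARY_OP - → 33 - 26 = 7. Stack: [7]
STORE_FAST q → q=7. Stack: []
LOAD_FAST i → push 0. Stack: [0]
LOAD_CONST → push 1. Stack: [0, 1]
BINARY_OP + → 0 + 1 = 1. Stack: [1]
STORE_FAST i → i=1. Stack: []
LOAD_FAST i → push 1. Stack: [1]
LOAD_CONST → push 3. Stack: [1, 3]
COMPARE_OP bool(<) → 1 vs 3 = True. Stack: [True]
POP_JUMP_IF_FALSE → pop True; no jump. Stack: []
LOAD_FAST_LOAD_FAST q,b → push 7,33. Stack: [7, 33]
BINARY_OP + → 7 + 33 = 40. Stack: [40]
STORE_FAST q → q=40. Stack: []
LOAD_FAST q → push 40. Stack: [40]
LOAD_CONST → push 2. Stack: [40, 2]
BINARY_OP - → 40 - 2 = 38. Stack: [38]
STORE_FAST q → q=38. Stack: []
LOAD_FAST_LOAD_FAST q,c → push 38,26. Stack: [38, 26]
BINARY_OP - → 38 - 26 = 12. Stack: [12]
STORE_FAST q → q=12. Stack: []
LOAD_FAST i → push 1. Stack: [1]
LOAD_CONST → push 1. Stack: [1, 1]
BINARY_OP + → 1 + 1 = 2. Stack: [2]
STORE_FAST i → i=2. Stack: []
LOAD_FAST i → push 2. Stack: [2]
LOAD_CONST → push 3. Stack: [2, 3]
COMPARE_OP bool(<) → 2 vs 3 = True. Stack: [True]
POP_JUMP_IF_FALSE → pop True; no jump. Stack: []
LOAD_FAST_LOAD_FAST q,b → push 12,33. Stack: [12, 33]
BINARY_OP + → 12 + 33 = 45. Stack: [45]
STORE_FAST q → q=45. Stack: []
LOAD_FAST q → push 45. Stack: [45]
LOAD_CONST → push 2. Stack: [45, 2]
BINARY_OP - → 45 - 2 = 43. Stack: [43]
STORE_FAST q → q=43. Stack: []
LOAD_FAST_LOAD_FAST q,c → push 43,26. Stack: [43, 26]
BINARY_OP - → 43 - 26 = 17. Stack: [17]
STORE_FAST q → q=17. Stack: []
LOAD_FAST i → push 2. Stack: [2]
LOAD_CONST → push 1. Stack: [2, 1]
BINARY_OP + → 2 + 1 = 3. Stack: [3]
STORE_FAST i → i=3. Stack: []
LOAD_FAST i → push 3. Stack: [3]
LOAD_CONST → push 3. Stack: [3, 3]
COMPARE_OP bool(<) → 3 vs 3 = False. Stack: [False]
POP_JUMP_IF_FALSE → pop False; jump. Stack: []
LOAD_FAST q → push 17. Stack: [17]
RETURN_VALUE → return 17.

17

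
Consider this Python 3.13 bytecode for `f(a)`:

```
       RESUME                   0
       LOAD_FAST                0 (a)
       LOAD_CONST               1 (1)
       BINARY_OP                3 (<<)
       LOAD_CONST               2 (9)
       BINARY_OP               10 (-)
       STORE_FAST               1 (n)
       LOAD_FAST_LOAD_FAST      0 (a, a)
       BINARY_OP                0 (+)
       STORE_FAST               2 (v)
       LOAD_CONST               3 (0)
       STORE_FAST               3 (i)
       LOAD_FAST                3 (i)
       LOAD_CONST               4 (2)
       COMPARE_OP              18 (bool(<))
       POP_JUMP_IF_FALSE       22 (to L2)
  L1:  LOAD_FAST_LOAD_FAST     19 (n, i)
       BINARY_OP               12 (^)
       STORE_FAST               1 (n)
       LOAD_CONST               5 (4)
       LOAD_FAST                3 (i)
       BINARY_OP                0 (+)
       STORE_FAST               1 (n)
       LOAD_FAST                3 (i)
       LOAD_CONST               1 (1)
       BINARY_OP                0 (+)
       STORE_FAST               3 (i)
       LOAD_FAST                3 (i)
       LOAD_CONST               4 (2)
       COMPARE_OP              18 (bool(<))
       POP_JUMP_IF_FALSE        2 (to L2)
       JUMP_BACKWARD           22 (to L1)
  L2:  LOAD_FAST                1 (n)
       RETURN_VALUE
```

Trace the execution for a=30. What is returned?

LOAD_FAST a → push 30. Stack: [30]
LOAD_CONST → push 1. Stack: [30, 1]
BINARY_OP << → 30 << 1 = 60. Stack: [60]
LOAD_CONST → push 9. Stack: [60, 9]
BINARY_OP - → 60 - 9 = 51. Stack: [51]
STORE_FAST n → n=51. Stack: []
LOAD_FAST_LOAD_FAST a,a → push 30,30. Stack: [30, 30]
BINARY_OP + → 30 + 30 = 60. Stack: [60]
STORE_FAST v → v=60. Stack: []
LOAD_CONST → push 0. Stack: [0]
STORE_FAST i → i=0. Stack: []
LOAD_FAST i → push 0. Stack: [0]
LOAD_CONST → push 2. Stack: [0, 2]
COMPARE_OP bool(<) → 0 vs 2 = True. Stack: [True]
POP_JUMP_IF_FALSE → pop True; no jump. Stack: []
LOAD_FAST_LOAD_FAST n,i → push 51,0. Stack: [51, 0]
BINARY_OP ^ → 51 ^ 0 = 51. Stack: [51]
STORE_FAST n → n=51. Stack: []
LOAD_CONST → push 4. Stack: [4]
LOAD_FAST i → push 0. Stack: [4, 0]
BINARY_OP + → 4 + 0 = 4. Stack: [4]
STORE_FAST n → n=4. Stack: []
LOAD_FAST i → push 0. Stack: [0]
LOAD_CONST → push 1. Stack: [0, 1]
BINARY_OP + → 0 + 1 = 1. Stack: [1]
STORE_FAST i → i=1. Stack: []
LOAD_FAST i → push 1. Stack: [1]
LOAD_CONST → push 2. Stack: [1, 2]
COMPARE_OP bool(<) → 1 vs 2 = True. Stack: [True]
POP_JUMP_IF_FALSE → pop True; no jump. Stack: []
LOAD_FAST_LOAD_FAST n,i → push 4,1. Stack: [4, 1]
BINARY_OP ^ → 4 ^ 1 = 5. Stack: [5]
STORE_FAST n → n=5. Stack: []
LOAD_CONST → push 4. Stack: [4]
LOAD_FAST i → push 1. Stack: [4, 1]
BINARY_OP + → 4 + 1 = 5. Stack: [5]
STORE_FAST n → n=5. Stack: []
LOAD_FAST i → push 1. Stack: [1]
LOAD_CONST → push 1. Stack: [1, 1]
BINARY_OP + → 1 + 1 = 2. Stack: [2]
STORE_FAST i → i=2. Stack: []
LOAD_FAST i → push 2. Stack: [2]
LOAD_CONST → push 2. Stack: [2, 2]
COMPARE_OP bool(<) → 2 vs 2 = False. Stack: [False]
POP_JUMP_IF_FALSE → pop False; jump. Stack: []
LOAD_FAST n → push 5. Stack: [5]
RETURN_VALUE → return 5.

5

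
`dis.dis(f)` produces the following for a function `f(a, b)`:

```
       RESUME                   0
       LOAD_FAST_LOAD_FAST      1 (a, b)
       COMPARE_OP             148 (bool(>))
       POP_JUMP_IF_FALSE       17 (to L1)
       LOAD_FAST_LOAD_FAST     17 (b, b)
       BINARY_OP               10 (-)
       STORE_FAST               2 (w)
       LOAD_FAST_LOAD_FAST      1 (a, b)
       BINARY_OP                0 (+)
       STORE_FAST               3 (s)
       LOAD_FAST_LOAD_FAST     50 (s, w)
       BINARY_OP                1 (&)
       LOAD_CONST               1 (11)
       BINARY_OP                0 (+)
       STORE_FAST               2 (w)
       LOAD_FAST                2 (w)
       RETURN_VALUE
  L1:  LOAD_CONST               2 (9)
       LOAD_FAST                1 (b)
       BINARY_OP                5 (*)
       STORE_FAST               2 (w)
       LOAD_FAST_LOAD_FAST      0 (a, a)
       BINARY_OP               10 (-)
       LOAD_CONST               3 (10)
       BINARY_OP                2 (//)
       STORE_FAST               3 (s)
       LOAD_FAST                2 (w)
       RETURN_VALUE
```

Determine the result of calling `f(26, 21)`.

LOAD_FAST_LOAD_FAST a,b → push 26,21. Stack: [26, 21]
COMPARE_OP bool(>) → 26 vs 21 = True. Stack: [True]
POP_JUMP_IF_FALSE → pop True; no jump. Stack: []
LOAD_FAST_LOAD_FAST b,b → push 21,21. Stack: [21, 21]
BINARY_OP - → 21 - 21 = 0. Stack: [0]
STORE_FAST w → w=0. Stack: []
LOAD_FAST_LOAD_FAST a,b → push 26,21. Stack: [26, 21]
BINARY_OP + → 26 + 21 = 47. Stack: [47]
STORE_FAST s → s=47. Stack: []
LOAD_FAST_LOAD_FAST s,w → push 47,0. Stack: [47, 0]
BINARY_OP & → 47 & 0 = 0. Stack: [0]
LOAD_CONST → push 11. Stack: [0, 11]
BINARY_OP + → 0 + 11 = 11. Stack: [11]
STORE_FAST w → w=11. Stack: []
LOAD_FAST w → push 11. Stack: [11]
RETURN_VALUE → return 11.

11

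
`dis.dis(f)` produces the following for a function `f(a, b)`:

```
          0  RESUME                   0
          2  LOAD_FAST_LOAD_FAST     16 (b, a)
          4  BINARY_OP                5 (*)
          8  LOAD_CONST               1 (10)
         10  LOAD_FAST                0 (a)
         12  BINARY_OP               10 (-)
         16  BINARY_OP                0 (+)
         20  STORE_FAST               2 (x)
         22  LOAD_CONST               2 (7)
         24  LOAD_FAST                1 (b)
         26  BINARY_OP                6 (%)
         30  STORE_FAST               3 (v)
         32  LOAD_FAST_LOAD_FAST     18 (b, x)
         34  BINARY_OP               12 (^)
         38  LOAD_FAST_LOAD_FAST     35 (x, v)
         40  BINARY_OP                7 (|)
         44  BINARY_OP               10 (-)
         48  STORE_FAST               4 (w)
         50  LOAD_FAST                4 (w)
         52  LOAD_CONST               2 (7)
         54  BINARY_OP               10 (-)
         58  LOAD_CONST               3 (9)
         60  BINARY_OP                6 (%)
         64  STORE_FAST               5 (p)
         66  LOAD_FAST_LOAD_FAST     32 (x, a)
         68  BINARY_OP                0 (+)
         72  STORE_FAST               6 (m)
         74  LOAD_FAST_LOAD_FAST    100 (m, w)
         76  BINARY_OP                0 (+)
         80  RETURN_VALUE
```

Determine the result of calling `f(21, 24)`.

LOAD_FAST_LOAD_FAST b,a → push 24,21. Stack: [24, 21]
BINARY_OP * → 24 * 21 = 504. Stack: [504]
LOAD_CONST → push 10. Stack: [504, 10]
LOAD_FAST a → push 21. Stack: [504, 10, 21]
BINARY_OP - → 10 - 21 = -11. Stack: [504, -11]
BINARY_OP + → 504 + -11 = 493. Stack: [493]
STORE_FAST x → x=493. Stack: []
LOAD_CONST → push 7. Stack: [7]
LOAD_FAST b → push 24. Stack: [7, 24]
BINARY_OP % → 7 % 24 = 7. Stack: [7]
STORE_FAST v → v=7. Stack: []
LOAD_FAST_LOAD_FAST b,x → push 24,493. Stack: [24, 493]
BINARY_OP ^ → 24 ^ 493 = 501. Stack: [501]
LOAD_FAST_LOAD_FAST x,v → push 493,7. Stack: [501, 493, 7]
BINARY_OP | → 493 | 7 = 495. Stack: [501, 495]
BINARY_OP - → 501 - 495 = 6. Stack: [6]
STORE_FAST w → w=6. Stack: []
LOAD_FAST w → push 6. Stack: [6]
LOAD_CONST → push 7. Stack: [6, 7]
BINARY_OP - → 6 - 7 = -1. Stack: [-1]
LOAD_CONST → push 9. Stack: [-1, 9]
BINARY_OP % → -1 % 9 = 8. Stack: [8]
STORE_FAST p → p=8. Stack: []
LOAD_FAST_LOAD_FAST x,a → push 493,21. Stack: [493, 21]
BINARY_OP + → 493 + 21 = 514. Stack: [514]
STORE_FAST m → m=514. Stack: []
LOAD_FAST_LOAD_FAST m,w → push 514,6. Stack: [514, 6]
BINARY_OP + → 514 + 6 = 520. Stack: [520]
RETURN_VALUE → return 520.

520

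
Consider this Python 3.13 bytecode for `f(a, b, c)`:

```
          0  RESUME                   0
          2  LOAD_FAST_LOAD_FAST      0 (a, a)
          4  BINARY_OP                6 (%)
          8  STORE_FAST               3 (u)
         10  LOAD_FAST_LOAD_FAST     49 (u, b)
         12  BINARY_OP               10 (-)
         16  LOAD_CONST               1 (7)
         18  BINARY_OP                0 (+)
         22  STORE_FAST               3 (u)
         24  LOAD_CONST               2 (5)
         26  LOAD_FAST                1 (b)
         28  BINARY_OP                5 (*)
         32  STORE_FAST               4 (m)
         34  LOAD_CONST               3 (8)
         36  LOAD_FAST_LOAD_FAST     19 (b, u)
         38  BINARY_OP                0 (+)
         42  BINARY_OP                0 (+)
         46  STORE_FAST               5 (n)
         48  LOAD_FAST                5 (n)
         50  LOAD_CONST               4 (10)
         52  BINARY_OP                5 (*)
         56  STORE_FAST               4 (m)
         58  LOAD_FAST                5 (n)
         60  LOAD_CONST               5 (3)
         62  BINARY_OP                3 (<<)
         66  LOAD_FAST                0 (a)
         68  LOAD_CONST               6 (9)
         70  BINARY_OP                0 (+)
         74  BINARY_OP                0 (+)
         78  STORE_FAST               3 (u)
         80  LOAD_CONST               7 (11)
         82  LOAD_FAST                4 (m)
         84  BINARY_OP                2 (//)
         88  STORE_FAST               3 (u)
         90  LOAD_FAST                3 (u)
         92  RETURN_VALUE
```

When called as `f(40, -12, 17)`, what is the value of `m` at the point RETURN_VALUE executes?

150

LOAD_FAST_LOAD_FAST a,a → push 40,40. Stack: [40, 40]
BINARY_OP % → 40 % 40 = 0. Stack: [0]
STORE_FAST u → u=0. Stack: []
LOAD_FAST_LOAD_FAST u,b → push 0,-12. Stack: [0, -12]
BINARY_OP - → 0 - -12 = 12. Stack: [12]
LOAD_CONST → push 7. Stack: [12, 7]
BINARY_OP + → 12 + 7 = 19. Stack: [19]
STORE_FAST u → u=19. Stack: []
LOAD_CONST → push 5. Stack: [5]
LOAD_FAST b → push -12. Stack: [5, -12]
BINARY_OP * → 5 * -12 = -60. Stack: [-60]
STORE_FAST m → m=-60. Stack: []
LOAD_CONST → push 8. Stack: [8]
LOAD_FAST_LOAD_FAST b,u → push -12,19. Stack: [8, -12, 19]
BINARY_OP + → -12 + 19 = 7. Stack: [8, 7]
BINARY_OP + → 8 + 7 = 15. Stack: [15]
STORE_FAST n → n=15. Stack: []
LOAD_FAST n → push 15. Stack: [15]
LOAD_CONST → push 10. Stack: [15, 10]
BINARY_OP * → 15 * 10 = 150. Stack: [150]
STORE_FAST m → m=150. Stack: []
LOAD_FAST n → push 15. Stack: [15]
LOAD_CONST → push 3. Stack: [15, 3]
BINARY_OP << → 15 << 3 = 120. Stack: [120]
LOAD_FAST a → push 40. Stack: [120, 40]
LOAD_CONST → push 9. Stack: [120, 40, 9]
BINARY_OP + → 40 + 9 = 49. Stack: [120, 49]
BINARY_OP + → 120 + 49 = 169. Stack: [169]
STORE_FAST u → u=169. Stack: []
LOAD_CONST → push 11. Stack: [11]
LOAD_FAST m → push 150. Stack: [11, 150]
BINARY_OP // → 11 // 150 = 0. Stack: [0]
STORE_FAST u → u=0. Stack: []
LOAD_FAST u → push 0. Stack: [0]
RETURN_VALUE → return 0.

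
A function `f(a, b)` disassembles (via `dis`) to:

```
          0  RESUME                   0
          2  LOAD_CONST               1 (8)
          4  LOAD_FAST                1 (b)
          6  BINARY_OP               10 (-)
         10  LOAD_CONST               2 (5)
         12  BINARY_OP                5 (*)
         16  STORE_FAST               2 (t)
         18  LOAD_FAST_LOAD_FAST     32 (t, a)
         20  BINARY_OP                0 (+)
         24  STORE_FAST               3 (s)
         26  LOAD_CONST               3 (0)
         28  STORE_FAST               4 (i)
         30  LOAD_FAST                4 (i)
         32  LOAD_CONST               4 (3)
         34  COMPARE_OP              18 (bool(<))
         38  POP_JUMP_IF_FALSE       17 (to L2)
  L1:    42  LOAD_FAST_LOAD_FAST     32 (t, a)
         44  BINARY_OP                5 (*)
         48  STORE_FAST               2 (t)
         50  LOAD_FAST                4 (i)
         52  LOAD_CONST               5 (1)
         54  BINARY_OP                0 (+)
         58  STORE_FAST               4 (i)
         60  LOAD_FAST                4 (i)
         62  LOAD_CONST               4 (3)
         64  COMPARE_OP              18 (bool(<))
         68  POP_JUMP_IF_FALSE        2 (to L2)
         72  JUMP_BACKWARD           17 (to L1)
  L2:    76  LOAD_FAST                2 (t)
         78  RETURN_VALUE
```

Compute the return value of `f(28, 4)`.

439040

LOAD_CONST → push 8. Stack: [8]
LOAD_FAST b → push 4. Stack: [8, 4]
BINARY_OP - → 8 - 4 = 4. Stack: [4]
LOAD_CONST → push 5. Stack: [4, 5]
BINARY_OP * → 4 * 5 = 20. Stack: [20]
STORE_FAST t → t=20. Stack: []
LOAD_FAST_LOAD_FAST t,a → push 20,28. Stack: [20, 28]
BINARY_OP + → 20 + 28 = 48. Stack: [48]
STORE_FAST s → s=48. Stack: []
LOAD_CONST → push 0. Stack: [0]
STORE_FAST i → i=0. Stack: []
LOAD_FAST i → push 0. Stack: [0]
LOAD_CONST → push 3. Stack: [0, 3]
COMPARE_OP bool(<) → 0 vs 3 = True. Stack: [True]
POP_JUMP_IF_FALSE → pop True; no jump. Stack: []
LOAD_FAST_LOAD_FAST t,a → push 20,28. Stack: [20, 28]
BINARY_OP * → 20 * 28 = 560. Stack: [560]
STORE_FAST t → t=560. Stack: []
LOAD_FAST i → push 0. Stack: [0]
LOAD_CONST → push 1. Stack: [0, 1]
BINARY_OP + → 0 + 1 = 1. Stack: [1]
STORE_FAST i → i=1. Stack: []
LOAD_FAST i → push 1. Stack: [1]
LOAD_CONST → push 3. Stack: [1, 3]
COMPARE_OP bool(<) → 1 vs 3 = True. Stack: [True]
POP_JUMP_IF_FALSE → pop True; no jump. Stack: []
LOAD_FAST_LOAD_FAST t,a → push 560,28. Stack: [560, 28]
BINARY_OP * → 560 * 28 = 15680. Stack: [15680]
STORE_FAST t → t=15680. Stack: []
LOAD_FAST i → push 1. Stack: [1]
LOAD_CONST → push 1. Stack: [1, 1]
BINARY_OP + → 1 + 1 = 2. Stack: [2]
STORE_FAST i → i=2. Stack: []
LOAD_FAST i → push 2. Stack: [2]
LOAD_CONST → push 3. Stack: [2, 3]
COMPARE_OP bool(<) → 2 vs 3 = True. Stack: [True]
POP_JUMP_IF_FALSE → pop True; no jump. Stack: []
LOAD_FAST_LOAD_FAST t,a → push 15680,28. Stack: [15680, 28]
BINARY_OP * → 15680 * 28 = 439040. Stack: [439040]
STORE_FAST t → t=439040. Stack: []
LOAD_FAST i → push 2. Stack: [2]
LOAD_CONST → push 1. Stack: [2, 1]
BINARY_OP + → 2 + 1 = 3. Stack: [3]
STORE_FAST i → i=3. Stack: []
LOAD_FAST i → push 3. Stack: [3]
LOAD_CONST → push 3. Stack: [3, 3]
COMPARE_OP bool(<) → 3 vs 3 = False. Stack: [False]
POP_JUMP_IF_FALSE → pop False; jump. Stack: []
LOAD_FAST t → push 439040. Stack: [439040]
RETURN_VALUE → return 439040.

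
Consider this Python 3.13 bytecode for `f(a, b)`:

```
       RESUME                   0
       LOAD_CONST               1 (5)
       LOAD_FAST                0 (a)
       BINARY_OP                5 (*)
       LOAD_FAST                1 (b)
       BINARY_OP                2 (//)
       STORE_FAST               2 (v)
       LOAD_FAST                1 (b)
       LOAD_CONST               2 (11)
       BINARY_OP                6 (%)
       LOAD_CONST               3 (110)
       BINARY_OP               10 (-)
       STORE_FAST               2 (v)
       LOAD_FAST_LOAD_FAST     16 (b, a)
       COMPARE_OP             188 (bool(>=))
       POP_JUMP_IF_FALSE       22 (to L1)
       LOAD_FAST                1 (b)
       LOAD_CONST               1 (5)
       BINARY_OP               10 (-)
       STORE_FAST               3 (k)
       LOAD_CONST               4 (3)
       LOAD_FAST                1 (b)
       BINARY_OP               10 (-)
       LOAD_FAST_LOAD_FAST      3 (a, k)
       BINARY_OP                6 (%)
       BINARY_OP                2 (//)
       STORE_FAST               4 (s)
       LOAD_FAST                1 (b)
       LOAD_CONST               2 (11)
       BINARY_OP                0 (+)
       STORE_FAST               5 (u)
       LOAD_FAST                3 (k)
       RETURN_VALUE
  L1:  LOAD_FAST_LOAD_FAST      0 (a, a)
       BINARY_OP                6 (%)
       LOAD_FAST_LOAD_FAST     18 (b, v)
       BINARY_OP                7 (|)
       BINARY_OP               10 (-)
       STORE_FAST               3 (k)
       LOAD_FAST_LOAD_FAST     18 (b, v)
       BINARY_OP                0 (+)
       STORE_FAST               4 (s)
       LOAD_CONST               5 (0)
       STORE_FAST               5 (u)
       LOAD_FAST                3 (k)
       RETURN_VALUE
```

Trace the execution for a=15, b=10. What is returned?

98

LOAD_CONST → push 5. Stack: [5]
LOAD_FAST a → push 15. Stack: [5, 15]
BINARY_OP * → 5 * 15 = 75. Stack: [75]
LOAD_FAST b → push 10. Stack: [75, 10]
BINARY_OP // → 75 // 10 = 7. Stack: [7]
STORE_FAST v → v=7. Stack: []
LOAD_FAST b → push 10. Stack: [10]
LOAD_CONST → push 11. Stack: [10, 11]
BINARY_OP % → 10 % 11 = 10. Stack: [10]
LOAD_CONST → push 110. Stack: [10, 110]
BINARY_OP - → 10 - 110 = -100. Stack: [-100]
STORE_FAST v → v=-100. Stack: []
LOAD_FAST_LOAD_FAST b,a → push 10,15. Stack: [10, 15]
COMPARE_OP bool(>=) → 10 vs 15 = False. Stack: [False]
POP_JUMP_IF_FALSE → pop False; jump. Stack: []
LOAD_FAST_LOAD_FAST a,a → push 15,15. Stack: [15, 15]
BINARY_OP % → 15 % 15 = 0. Stack: [0]
LOAD_FAST_LOAD_FAST b,v → push 10,-100. Stack: [0, 10, -100]
BINARY_OP | → 10 | -100 = -98. Stack: [0, -98]
BINARY_OP - → 0 - -98 = 98. Stack: [98]
STORE_FAST k → k=98. Stack: []
LOAD_FAST_LOAD_FAST b,v → push 10,-100. Stack: [10, -100]
BINARY_OP + → 10 + -100 = -90. Stack: [-90]
STORE_FAST s → s=-90. Stack: []
LOAD_CONST → push 0. Stack: [0]
STORE_FAST u → u=0. Stack: []
LOAD_FAST k → push 98. Stack: [98]
RETURN_VALUE → return 98.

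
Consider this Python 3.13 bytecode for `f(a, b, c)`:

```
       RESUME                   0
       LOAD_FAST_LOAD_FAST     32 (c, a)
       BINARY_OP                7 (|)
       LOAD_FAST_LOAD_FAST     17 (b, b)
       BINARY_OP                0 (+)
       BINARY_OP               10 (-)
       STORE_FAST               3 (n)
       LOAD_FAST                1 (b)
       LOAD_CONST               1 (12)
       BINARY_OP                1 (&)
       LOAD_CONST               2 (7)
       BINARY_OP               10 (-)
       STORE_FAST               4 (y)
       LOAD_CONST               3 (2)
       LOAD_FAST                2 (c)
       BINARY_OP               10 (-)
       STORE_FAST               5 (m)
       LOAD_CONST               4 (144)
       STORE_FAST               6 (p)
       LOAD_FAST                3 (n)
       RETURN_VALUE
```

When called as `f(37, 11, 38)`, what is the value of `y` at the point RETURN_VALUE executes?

LOAD_FAST_LOAD_FAST c,a → push 38,37. Stack: [38, 37]
BINARY_OP | → 38 | 37 = 39. Stack: [39]
LOAD_FAST_LOAD_FAST b,b → push 11,11. Stack: [39, 11, 11]
BINARY_OP + → 11 + 11 = 22. Stack: [39, 22]
BINARY_OP - → 39 - 22 = 17. Stack: [17]
STORE_FAST n → n=17. Stack: []
LOAD_FAST b → push 11. Stack: [11]
LOAD_CONST → push 12. Stack: [11, 12]
BINARY_OP & → 11 & 12 = 8. Stack: [8]
LOAD_CONST → push 7. Stack: [8, 7]
BINARY_OP - → 8 - 7 = 1. Stack: [1]
STORE_FAST y → y=1. Stack: []
LOAD_CONST → push 2. Stack: [2]
LOAD_FAST c → push 38. Stack: [2, 38]
BINARY_OP - → 2 - 38 = -36. Stack: [-36]
STORE_FAST m → m=-36. Stack: []
LOAD_CONST → push 144. Stack: [144]
STORE_FAST p → p=144. Stack: []
LOAD_FAST n → push 17. Stack: [17]
RETURN_VALUE → return 17.

1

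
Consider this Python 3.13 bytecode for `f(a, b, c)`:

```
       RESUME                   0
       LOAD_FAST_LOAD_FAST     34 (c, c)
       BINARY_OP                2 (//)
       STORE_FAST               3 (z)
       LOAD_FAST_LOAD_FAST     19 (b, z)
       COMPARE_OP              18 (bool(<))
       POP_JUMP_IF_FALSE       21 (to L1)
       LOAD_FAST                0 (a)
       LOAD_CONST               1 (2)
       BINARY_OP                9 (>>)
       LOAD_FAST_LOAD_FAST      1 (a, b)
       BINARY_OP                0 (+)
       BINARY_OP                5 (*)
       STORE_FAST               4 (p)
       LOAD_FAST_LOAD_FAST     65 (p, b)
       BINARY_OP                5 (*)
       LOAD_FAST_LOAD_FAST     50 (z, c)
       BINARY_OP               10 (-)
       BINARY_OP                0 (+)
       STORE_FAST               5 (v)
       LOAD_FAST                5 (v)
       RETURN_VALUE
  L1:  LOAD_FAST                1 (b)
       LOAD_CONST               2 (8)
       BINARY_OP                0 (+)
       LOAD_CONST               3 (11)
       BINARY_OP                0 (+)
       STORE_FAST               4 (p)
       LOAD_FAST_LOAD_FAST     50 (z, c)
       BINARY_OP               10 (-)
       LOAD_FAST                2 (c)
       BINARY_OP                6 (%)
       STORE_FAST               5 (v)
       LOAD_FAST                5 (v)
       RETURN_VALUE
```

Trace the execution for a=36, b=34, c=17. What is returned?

LOAD_FAST_LOAD_FAST c,c → push 17,17. Stack: [17, 17]
BINARY_OP // → 17 // 17 = 1. Stack: [1]
STORE_FAST z → z=1. Stack: []
LOAD_FAST_LOAD_FAST b,z → push 34,1. Stack: [34, 1]
COMPARE_OP bool(<) → 34 vs 1 = False. Stack: [False]
POP_JUMP_IF_FALSE → pop False; jump. Stack: []
LOAD_FAST b → push 34. Stack: [34]
LOAD_CONST → push 8. Stack: [34, 8]
BINARY_OP + → 34 + 8 = 42. Stack: [42]
LOAD_CONST → push 11. Stack: [42, 11]
BINARY_OP + → 42 + 11 = 53. Stack: [53]
STORE_FAST p → p=53. Stack: []
LOAD_FAST_LOAD_FAST z,c → push 1,17. Stack: [1, 17]
BINARY_OP - → 1 - 17 = -16. Stack: [-16]
LOAD_FAST c → push 17. Stack: [-16, 17]
BINARY_OP % → -16 % 17 = 1. Stack: [1]
STORE_FAST v → v=1. Stack: []
LOAD_FAST v → push 1. Stack: [1]
RETURN_VALUE → return 1.

1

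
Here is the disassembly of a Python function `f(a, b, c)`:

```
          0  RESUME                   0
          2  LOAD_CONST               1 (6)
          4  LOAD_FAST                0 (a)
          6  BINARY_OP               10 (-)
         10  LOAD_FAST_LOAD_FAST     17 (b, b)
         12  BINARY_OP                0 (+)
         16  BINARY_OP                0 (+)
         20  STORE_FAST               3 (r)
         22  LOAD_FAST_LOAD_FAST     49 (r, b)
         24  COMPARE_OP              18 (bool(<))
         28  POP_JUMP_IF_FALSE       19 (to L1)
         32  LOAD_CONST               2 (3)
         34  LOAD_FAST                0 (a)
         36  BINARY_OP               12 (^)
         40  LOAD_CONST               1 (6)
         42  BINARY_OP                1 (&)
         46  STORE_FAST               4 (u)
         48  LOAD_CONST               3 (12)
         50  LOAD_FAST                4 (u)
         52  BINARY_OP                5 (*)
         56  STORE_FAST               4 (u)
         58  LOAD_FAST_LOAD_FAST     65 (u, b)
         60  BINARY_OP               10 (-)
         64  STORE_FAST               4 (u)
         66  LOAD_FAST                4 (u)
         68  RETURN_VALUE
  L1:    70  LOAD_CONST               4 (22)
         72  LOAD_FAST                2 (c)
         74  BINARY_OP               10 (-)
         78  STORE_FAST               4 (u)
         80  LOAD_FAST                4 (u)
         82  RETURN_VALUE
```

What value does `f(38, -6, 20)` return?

LOAD_CONST → push 6. Stack: [6]
LOAD_FAST a → push 38. Stack: [6, 38]
BINARY_OP - → 6 - 38 = -32. Stack: [-32]
LOAD_FAST_LOAD_FAST b,b → push -6,-6. Stack: [-32, -6, -6]
BINARY_OP + → -6 + -6 = -12. Stack: [-32, -12]
BINARY_OP + → -32 + -12 = -44. Stack: [-44]
STORE_FAST r → r=-44. Stack: []
LOAD_FAST_LOAD_FAST r,b → push -44,-6. Stack: [-44, -6]
COMPARE_OP bool(<) → -44 vs -6 = True. Stack: [True]
POP_JUMP_IF_FALSE → pop True; no jump. Stack: []
LOAD_CONST → push 3. Stack: [3]
LOAD_FAST a → push 38. Stack: [3, 38]
BINARY_OP ^ → 3 ^ 38 = 37. Stack: [37]
LOAD_CONST → push 6. Stack: [37, 6]
BINARY_OP & → 37 & 6 = 4. Stack: [4]
STORE_FAST u → u=4. Stack: []
LOAD_CONST → push 12. Stack: [12]
LOAD_FAST u → push 4. Stack: [12, 4]
BINARY_OP * → 12 * 4 = 48. Stack: [48]
STORE_FAST u → u=48. Stack: []
LOAD_FAST_LOAD_FAST u,b → push 48,-6. Stack: [48, -6]
BINARY_OP - → 48 - -6 = 54. Stack: [54]
STORE_FAST u → u=54. Stack: []
LOAD_FAST u → push 54. Stack: [54]
RETURN_VALUE → return 54.

54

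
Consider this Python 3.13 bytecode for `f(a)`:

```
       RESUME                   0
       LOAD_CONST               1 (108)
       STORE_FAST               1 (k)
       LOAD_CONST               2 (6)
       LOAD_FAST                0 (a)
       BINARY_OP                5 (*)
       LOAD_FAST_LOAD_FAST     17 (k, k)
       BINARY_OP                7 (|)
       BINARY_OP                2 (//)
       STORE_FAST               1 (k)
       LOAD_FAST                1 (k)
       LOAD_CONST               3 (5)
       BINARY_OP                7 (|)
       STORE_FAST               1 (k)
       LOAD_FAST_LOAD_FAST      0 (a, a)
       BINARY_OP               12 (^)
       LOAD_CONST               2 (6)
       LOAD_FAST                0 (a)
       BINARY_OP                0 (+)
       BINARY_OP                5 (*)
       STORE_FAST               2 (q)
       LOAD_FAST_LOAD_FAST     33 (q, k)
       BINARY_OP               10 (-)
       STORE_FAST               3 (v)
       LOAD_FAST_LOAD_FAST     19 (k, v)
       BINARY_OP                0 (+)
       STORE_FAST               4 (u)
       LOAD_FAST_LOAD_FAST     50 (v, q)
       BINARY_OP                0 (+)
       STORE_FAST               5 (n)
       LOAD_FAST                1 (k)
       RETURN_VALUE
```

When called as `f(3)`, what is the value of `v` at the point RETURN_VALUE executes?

-5

LOAD_CONST → push 108. Stack: [108]
STORE_FAST k → k=108. Stack: []
LOAD_CONST → push 6. Stack: [6]
LOAD_FAST a → push 3. Stack: [6, 3]
BINARY_OP * → 6 * 3 = 18. Stack: [18]
LOAD_FAST_LOAD_FAST k,k → push 108,108. Stack: [18, 108, 108]
BINARY_OP | → 108 | 108 = 108. Stack: [18, 108]
BINARY_OP // → 18 // 108 = 0. Stack: [0]
STORE_FAST k → k=0. Stack: []
LOAD_FAST k → push 0. Stack: [0]
LOAD_CONST → push 5. Stack: [0, 5]
BINARY_OP | → 0 | 5 = 5. Stack: [5]
STORE_FAST k → k=5. Stack: []
LOAD_FAST_LOAD_FAST a,a → push 3,3. Stack: [3, 3]
BINARY_OP ^ → 3 ^ 3 = 0. Stack: [0]
LOAD_CONST → push 6. Stack: [0, 6]
LOAD_FAST a → push 3. Stack: [0, 6, 3]
BINARY_OP + → 6 + 3 = 9. Stack: [0, 9]
BINARY_OP * → 0 * 9 = 0. Stack: [0]
STORE_FAST q → q=0. Stack: []
LOAD_FAST_LOAD_FAST q,k → push 0,5. Stack: [0, 5]
BINARY_OP - → 0 - 5 = -5. Stack: [-5]
STORE_FAST v → v=-5. Stack: []
LOAD_FAST_LOAD_FAST k,v → push 5,-5. Stack: [5, -5]
BINARY_OP + → 5 + -5 = 0. Stack: [0]
STORE_FAST u → u=0. Stack: []
LOAD_FAST_LOAD_FAST v,q → push -5,0. Stack: [-5, 0]
BINARY_OP + → -5 + 0 = -5. Stack: [-5]
STORE_FAST n → n=-5. Stack: []
LOAD_FAST k → push 5. Stack: [5]
RETURN_VALUE → return 5.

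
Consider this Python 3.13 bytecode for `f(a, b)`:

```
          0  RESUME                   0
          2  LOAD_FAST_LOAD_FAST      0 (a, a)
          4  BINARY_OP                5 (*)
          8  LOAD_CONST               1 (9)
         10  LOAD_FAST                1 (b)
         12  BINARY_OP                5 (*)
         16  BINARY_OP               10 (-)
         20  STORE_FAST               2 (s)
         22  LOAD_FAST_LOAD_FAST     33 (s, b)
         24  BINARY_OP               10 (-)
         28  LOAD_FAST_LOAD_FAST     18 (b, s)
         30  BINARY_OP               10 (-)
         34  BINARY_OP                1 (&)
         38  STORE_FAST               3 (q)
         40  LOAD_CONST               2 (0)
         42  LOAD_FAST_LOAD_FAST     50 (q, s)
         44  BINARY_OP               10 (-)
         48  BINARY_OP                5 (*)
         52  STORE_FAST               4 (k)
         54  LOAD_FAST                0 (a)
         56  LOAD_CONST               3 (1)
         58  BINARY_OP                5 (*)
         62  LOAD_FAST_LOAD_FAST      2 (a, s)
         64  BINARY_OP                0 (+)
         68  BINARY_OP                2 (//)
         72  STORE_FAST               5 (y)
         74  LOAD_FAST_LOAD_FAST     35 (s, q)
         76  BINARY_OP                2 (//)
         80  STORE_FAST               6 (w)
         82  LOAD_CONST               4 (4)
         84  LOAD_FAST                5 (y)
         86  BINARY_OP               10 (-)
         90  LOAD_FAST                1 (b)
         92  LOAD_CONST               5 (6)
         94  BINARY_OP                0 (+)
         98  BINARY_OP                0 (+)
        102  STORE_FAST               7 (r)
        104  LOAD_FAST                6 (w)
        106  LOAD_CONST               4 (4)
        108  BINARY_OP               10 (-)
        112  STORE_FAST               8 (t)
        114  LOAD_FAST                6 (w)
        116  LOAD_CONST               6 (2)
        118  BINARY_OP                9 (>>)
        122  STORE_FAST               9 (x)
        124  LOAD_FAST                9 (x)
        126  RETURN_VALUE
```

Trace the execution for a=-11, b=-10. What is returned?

LOAD_FAST_LOAD_FAST a,a → push -11,-11. Stack: [-11, -11]
BINARY_OP * → -11 * -11 = 121. Stack: [121]
LOAD_CONST → push 9. Stack: [121, 9]
LOAD_FAST b → push -10. Stack: [121, 9, -10]
BINARY_OP * → 9 * -10 = -90. Stack: [121, -90]
BINARY_OP - → 121 - -90 = 211. Stack: [211]
STORE_FAST s → s=211. Stack: []
LOAD_FAST_LOAD_FAST s,b → push 211,-10. Stack: [211, -10]
BINARY_OP - → 211 - -10 = 221. Stack: [221]
LOAD_FAST_LOAD_FAST b,s → push -10,211. Stack: [221, -10, 211]
BINARY_OP - → -10 - 211 = -221. Stack: [221, -221]
BINARY_OP & → 221 & -221 = 1. Stack: [1]
STORE_FAST q → q=1. Stack: []
LOAD_CONST → push 0. Stack: [0]
LOAD_FAST_LOAD_FAST q,s → push 1,211. Stack: [0, 1, 211]
BINARY_OP - → 1 - 211 = -210. Stack: [0, -210]
BINARY_OP * → 0 * -210 = 0. Stack: [0]
STORE_FAST k → k=0. Stack: []
LOAD_FAST a → push -11. Stack: [-11]
LOAD_CONST → push 1. Stack: [-11, 1]
BINARY_OP * → -11 * 1 = -11. Stack: [-11]
LOAD_FAST_LOAD_FAST a,s → push -11,211. Stack: [-11, -11, 211]
BINARY_OP + → -11 + 211 = 200. Stack: [-11, 200]
BINARY_OP // → -11 // 200 = -1. Stack: [-1]
STORE_FAST y → y=-1. Stack: []
LOAD_FAST_LOAD_FAST s,q → push 211,1. Stack: [211, 1]
BINARY_OP // → 211 // 1 = 211. Stack: [211]
STORE_FAST w → w=211. Stack: []
LOAD_CONST → push 4. Stack: [4]
LOAD_FAST y → push -1. Stack: [4, -1]
BINARY_OP - → 4 - -1 = 5. Stack: [5]
LOAD_FAST b → push -10. Stack: [5, -10]
LOAD_CONST → push 6. Stack: [5, -10, 6]
BINARY_OP + → -10 + 6 = -4. Stack: [5, -4]
BINARY_OP + → 5 + -4 = 1. Stack: [1]
STORE_FAST r → r=1. Stack: []
LOAD_FAST w → push 211. Stack: [211]
LOAD_CONST → push 4. Stack: [211, 4]
BINARY_OP - → 211 - 4 = 207. Stack: [207]
STORE_FAST t → t=207. Stack: []
LOAD_FAST w → push 211. Stack: [211]
LOAD_CONST → push 2. Stack: [211, 2]
BINARY_OP >> → 211 >> 2 = 52. Stack: [52]
STORE_FAST x → x=52. Stack: []
LOAD_FAST x → push 52. Stack: [52]
RETURN_VALUE → return 52.

52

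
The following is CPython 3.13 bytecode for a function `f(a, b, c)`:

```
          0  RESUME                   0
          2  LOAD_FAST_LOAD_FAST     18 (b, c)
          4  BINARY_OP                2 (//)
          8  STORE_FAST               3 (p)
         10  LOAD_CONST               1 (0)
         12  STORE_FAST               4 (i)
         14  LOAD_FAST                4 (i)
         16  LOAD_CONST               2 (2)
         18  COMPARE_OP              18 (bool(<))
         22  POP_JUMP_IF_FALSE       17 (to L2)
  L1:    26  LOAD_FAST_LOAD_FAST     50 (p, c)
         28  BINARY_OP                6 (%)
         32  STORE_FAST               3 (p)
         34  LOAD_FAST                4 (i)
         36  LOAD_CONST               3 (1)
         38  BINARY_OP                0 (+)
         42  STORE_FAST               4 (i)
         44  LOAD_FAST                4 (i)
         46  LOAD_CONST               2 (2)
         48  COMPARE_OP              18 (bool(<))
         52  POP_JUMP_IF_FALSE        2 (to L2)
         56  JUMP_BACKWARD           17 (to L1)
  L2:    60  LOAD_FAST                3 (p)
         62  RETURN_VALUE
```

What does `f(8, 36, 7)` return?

5

LOAD_FAST_LOAD_FAST b,c → push 36,7. Stack: [36, 7]
BINARY_OP // → 36 // 7 = 5. Stack: [5]
STORE_FAST p → p=5. Stack: []
LOAD_CONST → push 0. Stack: [0]
STORE_FAST i → i=0. Stack: []
LOAD_FAST i → push 0. Stack: [0]
LOAD_CONST → push 2. Stack: [0, 2]
COMPARE_OP bool(<) → 0 vs 2 = True. Stack: [True]
POP_JUMP_IF_FALSE → pop True; no jump. Stack: []
LOAD_FAST_LOAD_FAST p,c → push 5,7. Stack: [5, 7]
BINARY_OP % → 5 % 7 = 5. Stack: [5]
STORE_FAST p → p=5. Stack: []
LOAD_FAST i → push 0. Stack: [0]
LOAD_CONST → push 1. Stack: [0, 1]
BINARY_OP + → 0 + 1 = 1. Stack: [1]
STORE_FAST i → i=1. Stack: []
LOAD_FAST i → push 1. Stack: [1]
LOAD_CONST → push 2. Stack: [1, 2]
COMPARE_OP bool(<) → 1 vs 2 = True. Stack: [True]
POP_JUMP_IF_FALSE → pop True; no jump. Stack: []
LOAD_FAST_LOAD_FAST p,c → push 5,7. Stack: [5, 7]
BINARY_OP % → 5 % 7 = 5. Stack: [5]
STORE_FAST p → p=5. Stack: []
LOAD_FAST i → push 1. Stack: [1]
LOAD_CONST → push 1. Stack: [1, 1]
BINARY_OP + → 1 + 1 = 2. Stack: [2]
STORE_FAST i → i=2. Stack: []
LOAD_FAST i → push 2. Stack: [2]
LOAD_CONST → push 2. Stack: [2, 2]
COMPARE_OP bool(<) → 2 vs 2 = False. Stack: [False]
POP_JUMP_IF_FALSE → pop False; jump. Stack: []
LOAD_FAST p → push 5. Stack: [5]
RETURN_VALUE → return 5.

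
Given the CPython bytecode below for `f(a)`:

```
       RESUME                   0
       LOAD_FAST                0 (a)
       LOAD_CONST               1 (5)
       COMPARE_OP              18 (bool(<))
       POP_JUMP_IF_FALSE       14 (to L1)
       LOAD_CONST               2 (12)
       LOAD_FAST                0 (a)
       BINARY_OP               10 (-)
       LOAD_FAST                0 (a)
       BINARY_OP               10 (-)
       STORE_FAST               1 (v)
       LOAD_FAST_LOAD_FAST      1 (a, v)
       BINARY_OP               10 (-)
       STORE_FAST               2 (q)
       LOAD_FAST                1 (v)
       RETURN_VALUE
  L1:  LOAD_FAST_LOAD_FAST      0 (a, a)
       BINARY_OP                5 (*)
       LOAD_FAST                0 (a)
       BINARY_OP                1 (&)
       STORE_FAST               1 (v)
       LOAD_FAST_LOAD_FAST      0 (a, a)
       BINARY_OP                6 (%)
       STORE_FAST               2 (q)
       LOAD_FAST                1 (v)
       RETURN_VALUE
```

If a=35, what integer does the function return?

1

LOAD_FAST a → push 35. Stack: [35]
LOAD_CONST → push 5. Stack: [35, 5]
COMPARE_OP bool(<) → 35 vs 5 = False. Stack: [False]
POP_JUMP_IF_FALSE → pop False; jump. Stack: []
LOAD_FAST_LOAD_FAST a,a → push 35,35. Stack: [35, 35]
BINARY_OP * → 35 * 35 = 1225. Stack: [1225]
LOAD_FAST a → push 35. Stack: [1225, 35]
BINARY_OP & → 1225 & 35 = 1. Stack: [1]
STORE_FAST v → v=1. Stack: []
LOAD_FAST_LOAD_FAST a,a → push 35,35. Stack: [35, 35]
BINARY_OP % → 35 % 35 = 0. Stack: [0]
STORE_FAST q → q=0. Stack: []
LOAD_FAST v → push 1. Stack: [1]
RETURN_VALUE → return 1.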